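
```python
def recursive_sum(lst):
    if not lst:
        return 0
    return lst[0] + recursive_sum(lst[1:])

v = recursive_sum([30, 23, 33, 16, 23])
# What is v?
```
Call trace:
recursive_sum(lst=[30, 23, 33, 16, 23])
  recursive_sum(lst=[23, 33, 16, 23])
    recursive_sum(lst=[33, 16, 23])
      recursive_sum(lst=[16, 23])
        recursive_sum(lst=[23])
          recursive_sum(lst=[])
          -> return 0
        -> return 23
      -> return 39
    -> return 72
  -> return 95
-> return 125

Final answer: 125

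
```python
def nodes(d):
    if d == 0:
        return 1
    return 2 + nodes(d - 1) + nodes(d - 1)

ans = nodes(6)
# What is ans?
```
Call trace (a repeated sub-call is expanded the first time; later identical calls just restate its return value):
nodes(d=6)
  nodes(d=5)
    nodes(d=4)
      nodes(d=3)
        nodes(d=2)
          nodes(d=1)
            nodes(d=0)
            -> return 1
            nodes(d=0)
            -> return 1
          -> return 4
          nodes(d=1) -> return 4  (same call as traced above)
        -> return 10
        nodes(d=2) -> return 10  (same call as traced above)
      -> return 22
      nodes(d=3) -> return 22  (same call as traced above)
    -> return 46
    nodes(d=4) -> return 46  (same call as traced above)
  -> return 94
  nodes(d=5) -> return 94  (same call as traced above)
-> return 190

Final answer: 190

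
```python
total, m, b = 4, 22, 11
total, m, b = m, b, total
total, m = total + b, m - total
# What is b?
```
Trace:
  total=4, m=22, b=11
  total=22, m=11, b=4
  total=26, m=-11, b=4

Final answer: 4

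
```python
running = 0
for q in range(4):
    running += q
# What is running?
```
Trace:
  running=0
  running=0, q=0
  running=1, q=1
  running=3, q=2
  running=6, q=3

Final answer: 6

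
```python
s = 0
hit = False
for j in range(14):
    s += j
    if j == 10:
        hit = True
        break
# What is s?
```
Trace:
  s=0
  s=0, hit=False
  s=0, hit=False, j=0
  s=1, hit=False, j=1
  s=3, hit=False, j=2
  s=6, hit=False, j=3
  s=10, hit=False, j=4
  s=15, hit=False, j=5
  s=21, hit=False, j=6
  s=28, hit=False, j=7
  s=36, hit=False, j=8
  s=45, hit=False, j=9
  s=55, hit=True, j=10

Final answer: 55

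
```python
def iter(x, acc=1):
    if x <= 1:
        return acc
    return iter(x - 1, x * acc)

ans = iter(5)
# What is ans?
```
Call trace:
iter(x=5, acc=1)
  iter(x=4, acc=5)
    iter(x=3, acc=20)
      iter(x=2, acc=60)
        iter(x=1, acc=120)
        -> return 120
      -> return 120
    -> return 120
  -> return 120
-> return 120

Final answer: 120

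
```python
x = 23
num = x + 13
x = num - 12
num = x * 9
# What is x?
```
Trace:
  x=23
  x=23, num=36
  x=24, num=36
  x=24, num=216

Final answer: 24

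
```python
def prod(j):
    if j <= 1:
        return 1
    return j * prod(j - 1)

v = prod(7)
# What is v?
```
Call trace:
prod(j=7)
  prod(j=6)
    prod(j=5)
      prod(j=4)
        prod(j=3)
          prod(j=2)
            prod(j=1)
            -> return 1
          -> return 2
        -> return 6
      -> return 24
    -> return 120
  -> return 720
-> return 5040

Final answer: 5040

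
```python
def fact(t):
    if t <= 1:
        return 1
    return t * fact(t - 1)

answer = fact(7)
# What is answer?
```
Call trace:
fact(t=7)
  fact(t=6)
    fact(t=5)
      fact(t=4)
        fact(t=3)
          fact(t=2)
            fact(t=1)
            -> return 1
          -> return 2
        -> return 6
      -> return 24
    -> return 120
  -> return 720
-> return 5040

Final answer: 5040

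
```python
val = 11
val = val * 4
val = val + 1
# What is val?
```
Trace:
  val=11
  val=44
  val=45

Final answer: 45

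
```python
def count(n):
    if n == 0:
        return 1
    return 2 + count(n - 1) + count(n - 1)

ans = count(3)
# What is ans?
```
Call trace (a repeated sub-call is expanded the first time; later identical calls just restate its return value):
count(n=3)
  count(n=2)
    count(n=1)
      count(n=0)
      -> return 1
      count(n=0)
      -> return 1
    -> return 4
    count(n=1) -> return 4  (same call as traced above)
  -> return 10
  count(n=2) -> return 10  (same call as traced above)
-> return 22

Final answer: 22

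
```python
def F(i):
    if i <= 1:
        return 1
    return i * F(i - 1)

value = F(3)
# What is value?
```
Call trace:
F(i=3)
  F(i=2)
    F(i=1)
    -> return 1
  -> return 2
-> return 6

Final answer: 6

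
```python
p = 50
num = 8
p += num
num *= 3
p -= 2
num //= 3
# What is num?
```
Trace:
  p=50
  p=50, num=8
  p=58, num=8
  p=58, num=24
  p=56, num=24
  p=56, num=8

Final answer: 8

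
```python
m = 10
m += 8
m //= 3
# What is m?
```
Trace:
  m=10
  m=18
  m=6

Final answer: 6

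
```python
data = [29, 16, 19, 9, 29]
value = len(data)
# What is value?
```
Trace:
  data=[29, 16, 19, 9, 29]
  data=[29, 16, 19, 9, 29], value=5

Final answer: 5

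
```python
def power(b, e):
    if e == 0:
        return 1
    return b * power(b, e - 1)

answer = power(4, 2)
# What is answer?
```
Call trace:
power(b=4, e=2)
  power(b=4, e=1)
    power(b=4, e=0)
    -> return 1
  -> return 4
-> return 16

Final answer: 16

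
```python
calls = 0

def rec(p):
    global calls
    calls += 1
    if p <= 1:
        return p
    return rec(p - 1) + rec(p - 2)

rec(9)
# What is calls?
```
Call trace (a repeated sub-call is expanded the first time; later identical calls just restate its return value):
rec(p=9)
  rec(p=8)
    rec(p=7)
      rec(p=6)
        rec(p=5)
          rec(p=4)
            rec(p=3)
              rec(p=2)
                rec(p=1)
                -> return 1
                rec(p=0)
                -> return 0
              -> return 1
              rec(p=1)
              -> return 1
            -> return 2
            rec(p=2) -> return 1  (same call as traced above)
          -> return 3
          rec(p=3) -> return 2  (same call as traced above)
        -> return 5
        rec(p=4) -> return 3  (same call as traced above)
      -> return 8
      rec(p=5) -> return 5  (same call as traced above)
    -> return 13
    rec(p=6) -> return 8  (same call as traced above)
  -> return 21
  rec(p=7) -> return 13  (same call as traced above)
-> return 34

calls is incremented once per call, so count the calls in each subtree. Let C(p) = number of calls made by rec(p).
C(0) = C(1) = 1 (base case, no recursion); C(p) = 1 + C(p - 1) + C(p - 2) otherwise.
C(2) = 1 + C(1) + C(0) = 1 + 1 + 1 = 3
C(3) = 1 + C(2) + C(1) = 1 + 3 + 1 = 5
C(4) = 1 + C(3) + C(2) = 1 + 5 + 3 = 9
C(5) = 1 + C(4) + C(3) = 1 + 9 + 5 = 15
C(6) = 1 + C(5) + C(4) = 1 + 15 + 9 = 25
C(7) = 1 + C(6) + C(5) = 1 + 25 + 15 = 41
C(8) = 1 + C(7) + C(6) = 1 + 41 + 25 = 67
C(9) = 1 + C(8) + C(7) = 1 + 67 + 41 = 109
calls = C(9) = 109

Final answer: 109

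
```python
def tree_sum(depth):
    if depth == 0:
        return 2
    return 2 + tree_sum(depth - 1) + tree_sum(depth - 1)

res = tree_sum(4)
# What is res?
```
Call trace (a repeated sub-call is expanded the first time; later identical calls just restate its return value):
tree_sum(depth=4)
  tree_sum(depth=3)
    tree_sum(depth=2)
      tree_sum(depth=1)
        tree_sum(depth=0)
        -> return 2
        tree_sum(depth=0)
        -> return 2
      -> return 6
      tree_sum(depth=1) -> return 6  (same call as traced above)
    -> return 14
    tree_sum(depth=2) -> return 14  (same call as traced above)
  -> return 30
  tree_sum(depth=3) -> return 30  (same call as traced above)
-> return 62

Final answer: 62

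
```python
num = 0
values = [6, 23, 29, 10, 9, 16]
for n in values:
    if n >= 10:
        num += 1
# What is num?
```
Trace:
  num=0
  num=0, n=6
  num=1, n=23
  num=2, n=29
  num=3, n=10
  num=3, n=9
  num=4, n=16

Final answer: 4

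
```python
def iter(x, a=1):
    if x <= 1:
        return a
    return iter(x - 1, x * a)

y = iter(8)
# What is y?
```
Call trace:
iter(x=8, a=1)
  iter(x=7, a=8)
    iter(x=6, a=56)
      iter(x=5, a=336)
        iter(x=4, a=1680)
          iter(x=3, a=6720)
            iter(x=2, a=20160)
              iter(x=1, a=40320)
              -> return 40320
            -> return 40320
          -> return 40320
        -> return 40320
      -> return 40320
    -> return 40320
  -> return 40320
-> return 40320

Final answer: 40320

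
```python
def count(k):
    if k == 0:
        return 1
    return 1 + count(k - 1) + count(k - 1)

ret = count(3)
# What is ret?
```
Call trace (a repeated sub-call is expanded the first time; later identical calls just restate its return value):
count(k=3)
  count(k=2)
    count(k=1)
      count(k=0)
      -> return 1
      count(k=0)
      -> return 1
    -> return 3
    count(k=1) -> return 3  (same call as traced above)
  -> return 7
  count(k=2) -> return 7  (same call as traced above)
-> return 15

Final answer: 15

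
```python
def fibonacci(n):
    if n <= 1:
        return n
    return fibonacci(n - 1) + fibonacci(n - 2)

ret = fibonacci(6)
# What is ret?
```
Call trace (a repeated sub-call is expanded the first time; later identical calls just restate its return value):
fibonacci(n=6)
  fibonacci(n=5)
    fibonacci(n=4)
      fibonacci(n=3)
        fibonacci(n=2)
          fibonacci(n=1)
          -> return 1
          fibonacci(n=0)
          -> return 0
        -> return 1
        fibonacci(n=1)
        -> return 1
      -> return 2
      fibonacci(n=2) -> return 1  (same call as traced above)
    -> return 3
    fibonacci(n=3) -> return 2  (same call as traced above)
  -> return 5
  fibonacci(n=4) -> return 3  (same call as traced above)
-> return 8

Final answer: 8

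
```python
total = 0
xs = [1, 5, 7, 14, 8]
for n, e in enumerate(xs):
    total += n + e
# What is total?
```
Trace:
  total=0
  total=1, n=0, e=1
  total=7, n=1, e=5
  total=16, n=2, e=7
  total=33, n=3, e=14
  total=45, n=4, e=8

Final answer: 45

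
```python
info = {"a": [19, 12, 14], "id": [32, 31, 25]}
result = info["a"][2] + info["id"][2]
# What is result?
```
Trace:
  info={'a': [19, 12, 14], 'id': [32, 31, 25]}
  info={'a': [19, 12, 14], 'id': [32, 31, 25]}, result=39

Final answer: 39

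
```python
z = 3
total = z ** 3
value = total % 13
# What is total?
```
Trace:
  z=3
  z=3, total=27
  z=3, total=27, value=1

Final answer: 27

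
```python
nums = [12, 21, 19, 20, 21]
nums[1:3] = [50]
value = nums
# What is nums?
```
Trace:
  nums=[12, 21, 19, 20, 21]
  nums=[12, 50, 20, 21]
  nums=[12, 50, 20, 21], value=[12, 50, 20, 21]

Final answer: [12, 50, 20, 21]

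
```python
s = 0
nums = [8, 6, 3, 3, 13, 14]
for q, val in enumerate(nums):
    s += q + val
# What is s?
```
Trace:
  s=0
  s=8, q=0, val=8
  s=15, q=1, val=6
  s=20, q=2, val=3
  s=26, q=3, val=3
  s=43, q=4, val=13
  s=62, q=5, val=14

Final answer: 62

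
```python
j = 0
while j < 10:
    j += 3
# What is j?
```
Trace:
  j=0
  j=3
  j=6
  j=9
  j=12

Final answer: 12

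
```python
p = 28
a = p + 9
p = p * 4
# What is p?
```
Trace:
  p=28
  p=28, a=37
  p=112, a=37

Final answer: 112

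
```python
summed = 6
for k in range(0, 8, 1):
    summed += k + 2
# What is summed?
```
Trace:
  summed=6
  summed=8, k=0
  summed=11, k=1
  summed=15, k=2
  summed=20, k=3
  summed=26, k=4
  summed=33, k=5
  summed=41, k=6
  summed=50, k=7

Final answer: 50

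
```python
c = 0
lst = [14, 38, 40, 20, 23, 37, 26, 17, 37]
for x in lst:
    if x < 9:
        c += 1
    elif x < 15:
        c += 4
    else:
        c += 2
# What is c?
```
Trace:
  c=0
  c=4, x=14
  c=6, x=38
  c=8, x=40
  c=10, x=20
  c=12, x=23
  c=14, x=37
  c=16, x=26
  c=18, x=17
  c=20, x=37

Final answer: 20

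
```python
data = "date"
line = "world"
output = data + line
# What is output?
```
Trace:
  data='date'
  data='date', line='world'
  data='date', line='world', output='dateworld'

Final answer: 'dateworld'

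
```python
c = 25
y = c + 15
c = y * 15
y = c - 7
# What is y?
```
Trace:
  c=25
  c=25, y=40
  c=600, y=40
  c=600, y=593

Final answer: 593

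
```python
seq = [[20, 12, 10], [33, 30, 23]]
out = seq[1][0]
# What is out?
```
Trace:
  seq=[[20, 12, 10], [33, 30, 23]]
  seq=[[20, 12, 10], [33, 30, 23]], out=33

Final answer: 33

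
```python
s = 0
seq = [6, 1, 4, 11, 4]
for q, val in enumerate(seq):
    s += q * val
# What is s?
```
Trace:
  s=0
  s=0, q=0, val=6
  s=1, q=1, val=1
  s=9, q=2, val=4
  s=42, q=3, val=11
  s=58, q=4, val=4

Final answer: 58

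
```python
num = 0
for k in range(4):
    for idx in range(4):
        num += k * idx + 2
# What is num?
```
Trace:
  num=0
  num=2, k=0, idx=0
  num=4, k=0, idx=1
  num=6, k=0, idx=2
  num=8, k=0, idx=3
  num=10, k=1, idx=0
  num=13, k=1, idx=1
  num=17, k=1, idx=2
  num=22, k=1, idx=3
  num=24, k=2, idx=0
  num=28, k=2, idx=1
  num=34, k=2, idx=2
  num=42, k=2, idx=3
  num=44, k=3, idx=0
  num=49, k=3, idx=1
  num=57, k=3, idx=2
  num=68, k=3, idx=3

Final answer: 68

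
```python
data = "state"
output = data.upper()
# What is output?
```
Trace:
  data='state'
  data='state', output='STATE'

Final answer: 'STATE'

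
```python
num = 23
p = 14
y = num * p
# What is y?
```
Trace:
  num=23
  num=23, p=14
  num=23, p=14, y=322

Final answer: 322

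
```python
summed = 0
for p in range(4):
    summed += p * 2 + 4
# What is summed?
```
Trace:
  summed=0
  summed=4, p=0
  summed=10, p=1
  summed=18, p=2
  summed=28, p=3

Final answer: 28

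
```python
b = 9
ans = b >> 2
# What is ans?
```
Trace:
  b=9
  b=9, ans=2

Final answer: 2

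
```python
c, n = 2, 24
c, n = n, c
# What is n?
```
Trace:
  c=2, n=24
  c=24, n=2

Final answer: 2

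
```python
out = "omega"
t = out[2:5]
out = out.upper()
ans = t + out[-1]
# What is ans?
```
Trace:
  out='omega'
  out='omega', t='ega'
  out='OMEGA', t='ega'
  out='OMEGA', t='ega', ans='egaA'

Final answer: 'egaA'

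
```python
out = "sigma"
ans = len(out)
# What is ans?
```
Trace:
  out='sigma'
  out='sigma', ans=5

Final answer: 5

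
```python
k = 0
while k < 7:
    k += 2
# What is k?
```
Trace:
  k=0
  k=2
  k=4
  k=6
  k=8

Final answer: 8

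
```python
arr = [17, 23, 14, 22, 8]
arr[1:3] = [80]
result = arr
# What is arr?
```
Trace:
  arr=[17, 23, 14, 22, 8]
  arr=[17, 80, 22, 8]
  arr=[17, 80, 22, 8], result=[17, 80, 22, 8]

Final answer: [17, 80, 22, 8]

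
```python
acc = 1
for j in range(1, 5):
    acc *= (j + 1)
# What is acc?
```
Trace:
  acc=1
  acc=2, j=1
  acc=6, j=2
  acc=24, j=3
  acc=120, j=4

Final answer: 120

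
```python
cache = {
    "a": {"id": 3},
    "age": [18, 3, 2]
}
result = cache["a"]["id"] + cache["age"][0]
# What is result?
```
Trace:
  cache={'a': {'id': 3}, 'age': [18, 3, 2]}
  cache={'a': {'id': 3}, 'age': [18, 3, 2]}, result=21

Final answer: 21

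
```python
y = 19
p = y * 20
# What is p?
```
Trace:
  y=19
  y=19, p=380

Final answer: 380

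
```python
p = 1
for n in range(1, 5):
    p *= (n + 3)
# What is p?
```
Trace:
  p=1
  p=4, n=1
  p=20, n=2
  p=120, n=3
  p=840, n=4

Final answer: 840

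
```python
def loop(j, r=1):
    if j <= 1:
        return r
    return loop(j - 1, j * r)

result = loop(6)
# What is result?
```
Call trace:
loop(j=6, r=1)
  loop(j=5, r=6)
    loop(j=4, r=30)
      loop(j=3, r=120)
        loop(j=2, r=360)
          loop(j=1, r=720)
          -> return 720
        -> return 720
      -> return 720
    -> return 720
  -> return 720
-> return 720

Final answer: 720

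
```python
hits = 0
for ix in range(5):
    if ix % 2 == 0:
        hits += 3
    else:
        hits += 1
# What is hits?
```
Trace:
  hits=0
  hits=3, ix=0
  hits=4, ix=1
  hits=7, ix=2
  hits=8, ix=3
  hits=11, ix=4

Final answer: 11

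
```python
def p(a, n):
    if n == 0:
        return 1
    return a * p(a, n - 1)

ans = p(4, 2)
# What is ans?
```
Call trace:
p(a=4, n=2)
  p(a=4, n=1)
    p(a=4, n=0)
    -> return 1
  -> return 4
-> return 16

Final answer: 16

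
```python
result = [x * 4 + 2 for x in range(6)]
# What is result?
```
Trace:
  x=0
  x=1
  x=2
  x=3
  x=4
  x=5
  result=[2, 6, 10, 14, 18, 22]

Final answer: [2, 6, 10, 14, 18, 22]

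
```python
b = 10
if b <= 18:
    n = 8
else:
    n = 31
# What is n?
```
Trace:
  b=10
  b=10, n=8

Final answer: 8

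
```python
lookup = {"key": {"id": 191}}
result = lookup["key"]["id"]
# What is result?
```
Trace:
  lookup={'key': {'id': 191}}
  lookup={'key': {'id': 191}}, result=191

Final answer: 191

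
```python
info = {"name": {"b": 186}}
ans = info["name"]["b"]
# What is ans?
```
Trace:
  info={'name': {'b': 186}}
  info={'name': {'b': 186}}, ans=186

Final answer: 186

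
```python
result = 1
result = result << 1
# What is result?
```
Trace:
  result=1
  result=2

Final answer: 2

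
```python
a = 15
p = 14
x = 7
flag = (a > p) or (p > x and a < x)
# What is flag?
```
Trace:
  a=15
  a=15, p=14
  a=15, p=14, x=7
  a=15, p=14, x=7, flag=True

Final answer: True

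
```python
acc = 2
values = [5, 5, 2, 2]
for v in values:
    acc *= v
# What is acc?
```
Trace:
  acc=2
  acc=10, v=5
  acc=50, v=5
  acc=100, v=2
  acc=200, v=2

Final answer: 200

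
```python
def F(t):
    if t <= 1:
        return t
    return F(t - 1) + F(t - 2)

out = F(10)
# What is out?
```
Call trace (a repeated sub-call is expanded the first time; later identical calls just restate its return value):
F(t=10)
  F(t=9)
    F(t=8)
      F(t=7)
        F(t=6)
          F(t=5)
            F(t=4)
              F(t=3)
                F(t=2)
                  F(t=1)
                  -> return 1
                  F(t=0)
                  -> return 0
                -> return 1
                F(t=1)
                -> return 1
              -> return 2
              F(t=2) -> return 1  (same call as traced above)
            -> return 3
            F(t=3) -> return 2  (same call as traced above)
          -> return 5
          F(t=4) -> return 3  (same call as traced above)
        -> return 8
        F(t=5) -> return 5  (same call as traced above)
      -> return 13
      F(t=6) -> return 8  (same call as traced above)
    -> return 21
    F(t=7) -> return 13  (same call as traced above)
  -> return 34
  F(t=8) -> return 21  (same call as traced above)
-> return 55

Final answer: 55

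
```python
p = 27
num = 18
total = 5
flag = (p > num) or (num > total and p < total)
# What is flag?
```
Trace:
  p=27
  p=27, num=18
  p=27, num=18, total=5
  p=27, num=18, total=5, flag=True

Final answer: True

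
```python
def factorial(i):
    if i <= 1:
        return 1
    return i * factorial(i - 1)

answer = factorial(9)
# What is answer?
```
Call trace:
factorial(i=9)
  factorial(i=8)
    factorial(i=7)
      factorial(i=6)
        factorial(i=5)
          factorial(i=4)
            factorial(i=3)
              factorial(i=2)
                factorial(i=1)
                -> return 1
              -> return 2
            -> return 6
          -> return 24
        -> return 120
      -> return 720
    -> return 5040
  -> return 40320
-> return 362880

Final answer: 362880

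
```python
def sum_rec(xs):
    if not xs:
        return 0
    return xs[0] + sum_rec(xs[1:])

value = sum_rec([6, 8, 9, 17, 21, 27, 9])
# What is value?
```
Call trace:
sum_rec(xs=[6, 8, 9, 17, 21, 27, 9])
  sum_rec(xs=[8, 9, 17, 21, 27, 9])
    sum_rec(xs=[9, 17, 21, 27, 9])
      sum_rec(xs=[17, 21, 27, 9])
        sum_rec(xs=[21, 27, 9])
          sum_rec(xs=[27, 9])
            sum_rec(xs=[9])
              sum_rec(xs=[])
              -> return 0
            -> return 9
          -> return 36
        -> return 57
      -> return 74
    -> return 83
  -> return 91
-> return 97

Final answer: 97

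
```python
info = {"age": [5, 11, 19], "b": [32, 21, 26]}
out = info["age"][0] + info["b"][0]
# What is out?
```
Trace:
  info={'age': [5, 11, 19], 'b': [32, 21, 26]}
  info={'age': [5, 11, 19], 'b': [32, 21, 26]}, out=37

Final answer: 37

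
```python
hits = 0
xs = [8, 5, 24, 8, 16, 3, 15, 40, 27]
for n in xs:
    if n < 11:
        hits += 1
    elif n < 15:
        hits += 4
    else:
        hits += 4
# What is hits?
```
Trace:
  hits=0
  hits=1, n=8
  hits=2, n=5
  hits=6, n=24
  hits=7, n=8
  hits=11, n=16
  hits=12, n=3
  hits=16, n=15
  hits=20, n=40
  hits=24, n=27

Final answer: 24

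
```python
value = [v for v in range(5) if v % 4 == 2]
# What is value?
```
Trace:
  v=0
  v=1
  v=2
  v=3
  v=4
  value=[2]

Final answer: [2]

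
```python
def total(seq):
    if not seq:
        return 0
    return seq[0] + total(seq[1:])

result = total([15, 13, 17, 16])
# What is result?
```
Call trace:
total(seq=[15, 13, 17, 16])
  total(seq=[13, 17, 16])
    total(seq=[17, 16])
      total(seq=[16])
        total(seq=[])
        -> return 0
      -> return 16
    -> return 33
  -> return 46
-> return 61

Final answer: 61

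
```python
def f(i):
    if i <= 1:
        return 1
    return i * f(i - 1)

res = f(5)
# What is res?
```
Call trace:
f(i=5)
  f(i=4)
    f(i=3)
      f(i=2)
        f(i=1)
        -> return 1
      -> return 2
    -> return 6
  -> return 24
-> return 120

Final answer: 120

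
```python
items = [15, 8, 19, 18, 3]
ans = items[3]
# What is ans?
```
Trace:
  items=[15, 8, 19, 18, 3]
  items=[15, 8, 19, 18, 3], ans=18

Final answer: 18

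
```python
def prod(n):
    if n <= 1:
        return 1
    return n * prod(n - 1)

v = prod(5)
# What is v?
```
Call trace:
prod(n=5)
  prod(n=4)
    prod(n=3)
      prod(n=2)
        prod(n=1)
        -> return 1
      -> return 2
    -> return 6
  -> return 24
-> return 120

Final answer: 120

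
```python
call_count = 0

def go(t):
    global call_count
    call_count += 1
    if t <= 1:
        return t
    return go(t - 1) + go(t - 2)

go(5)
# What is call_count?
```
Call trace (a repeated sub-call is expanded the first time; later identical calls just restate its return value):
go(t=5)
  go(t=4)
    go(t=3)
      go(t=2)
        go(t=1)
        -> return 1
        go(t=0)
        -> return 0
      -> return 1
      go(t=1)
      -> return 1
    -> return 2
    go(t=2) -> return 1  (same call as traced above)
  -> return 3
  go(t=3) -> return 2  (same call as traced above)
-> return 5

call_count is incremented once per call, so count the calls in each subtree. Let C(t) = number of calls made by go(t).
C(0) = C(1) = 1 (base case, no recursion); C(t) = 1 + C(t - 1) + C(t - 2) otherwise.
C(2) = 1 + C(1) + C(0) = 1 + 1 + 1 = 3
C(3) = 1 + C(2) + C(1) = 1 + 3 + 1 = 5
C(4) = 1 + C(3) + C(2) = 1 + 5 + 3 = 9
C(5) = 1 + C(4) + C(3) = 1 + 9 + 5 = 15
call_count = C(5) = 15

Final answer: 15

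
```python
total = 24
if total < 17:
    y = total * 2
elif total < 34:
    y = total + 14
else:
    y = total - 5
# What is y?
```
Trace:
  total=24
  total=24, y=38

Final answer: 38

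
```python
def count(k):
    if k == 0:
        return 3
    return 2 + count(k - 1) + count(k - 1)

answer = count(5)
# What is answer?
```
Call trace (a repeated sub-call is expanded the first time; later identical calls just restate its return value):
count(k=5)
  count(k=4)
    count(k=3)
      count(k=2)
        count(k=1)
          count(k=0)
          -> return 3
          count(k=0)
          -> return 3
        -> return 8
        count(k=1) -> return 8  (same call as traced above)
      -> return 18
      count(k=2) -> return 18  (same call as traced above)
    -> return 38
    count(k=3) -> return 38  (same call as traced above)
  -> return 78
  count(k=4) -> return 78  (same call as traced above)
-> return 158

Final answer: 158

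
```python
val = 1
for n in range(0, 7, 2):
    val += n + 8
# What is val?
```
Trace:
  val=1
  val=9, n=0
  val=19, n=2
  val=31, n=4
  val=45, n=6

Final answer: 45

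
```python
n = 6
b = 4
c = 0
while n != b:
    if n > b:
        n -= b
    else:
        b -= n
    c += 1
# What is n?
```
Trace:
  n=6
  n=6, b=4
  n=6, b=4, c=0
  n=2, b=4, c=1
  n=2, b=2, c=2

Final answer: 2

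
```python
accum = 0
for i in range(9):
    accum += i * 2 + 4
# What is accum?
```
Trace:
  accum=0
  accum=4, i=0
  accum=10, i=1
  accum=18, i=2
  accum=28, i=3
  accum=40, i=4
  accum=54, i=5
  accum=70, i=6
  accum=88, i=7
  accum=108, i=8

Final answer: 108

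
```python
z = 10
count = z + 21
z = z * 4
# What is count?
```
Trace:
  z=10
  z=10, count=31
  z=40, count=31

Final answer: 31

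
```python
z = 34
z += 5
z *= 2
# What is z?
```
Trace:
  z=34
  z=39
  z=78

Final answer: 78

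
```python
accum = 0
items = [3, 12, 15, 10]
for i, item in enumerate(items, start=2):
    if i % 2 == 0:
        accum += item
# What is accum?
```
Trace:
  accum=0
  accum=3, i=2, item=3
  accum=3, i=3, item=12
  accum=18, i=4, item=15
  accum=18, i=5, item=10

Final answer: 18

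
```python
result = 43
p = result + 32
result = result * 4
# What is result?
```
Trace:
  result=43
  result=43, p=75
  result=172, p=75

Final answer: 172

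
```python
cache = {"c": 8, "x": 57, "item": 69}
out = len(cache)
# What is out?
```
Trace:
  cache={'c': 8, 'x': 57, 'item': 69}
  cache={'c': 8, 'x': 57, 'item': 69}, out=3

Final answer: 3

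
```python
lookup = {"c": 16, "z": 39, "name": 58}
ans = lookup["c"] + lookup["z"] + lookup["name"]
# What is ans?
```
Trace:
  lookup={'c': 16, 'z': 39, 'name': 58}
  lookup={'c': 16, 'z': 39, 'name': 58}, ans=113

Final answer: 113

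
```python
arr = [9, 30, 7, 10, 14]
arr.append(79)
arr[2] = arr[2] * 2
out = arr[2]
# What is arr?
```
Trace:
  arr=[9, 30, 7, 10, 14]
  arr=[9, 30, 7, 10, 14, 79]
  arr=[9, 30, 14, 10, 14, 79]
  arr=[9, 30, 14, 10, 14, 79], out=14

Final answer: [9, 30, 14, 10, 14, 79]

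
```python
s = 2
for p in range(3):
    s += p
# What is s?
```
Trace:
  s=2
  s=2, p=0
  s=3, p=1
  s=5, p=2

Final answer: 5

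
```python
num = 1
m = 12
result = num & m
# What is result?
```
Trace:
  num=1
  num=1, m=12
  num=1, m=12, result=0

Final answer: 0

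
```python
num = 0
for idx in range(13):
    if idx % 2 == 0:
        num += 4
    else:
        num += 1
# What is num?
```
Trace:
  num=0
  num=4, idx=0
  num=5, idx=1
  num=9, idx=2
  num=10, idx=3
  num=14, idx=4
  num=15, idx=5
  num=19, idx=6
  num=20, idx=7
  num=24, idx=8
  num=25, idx=9
  num=29, idx=10
  num=30, idx=11
  num=34, idx=12

Final answer: 34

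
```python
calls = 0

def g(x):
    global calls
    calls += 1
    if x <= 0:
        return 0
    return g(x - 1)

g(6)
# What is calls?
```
Call trace:
g(x=6)
  g(x=5)
    g(x=4)
      g(x=3)
        g(x=2)
          g(x=1)
            g(x=0)
            -> return 0
          -> return 0
        -> return 0
      -> return 0
    -> return 0
  -> return 0
-> return 0

calls is incremented once per call. g is entered once for each x = 6, 5, 4, 3, 2, 1, 0 (the x <= 0 call returns without recursing), i.e. 6 + 1 calls.
calls = 7

Final answer: 7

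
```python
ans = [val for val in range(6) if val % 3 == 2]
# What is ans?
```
Trace:
  val=0
  val=1
  val=2
  val=3
  val=4
  val=5
  ans=[2, 5]

Final answer: [2, 5]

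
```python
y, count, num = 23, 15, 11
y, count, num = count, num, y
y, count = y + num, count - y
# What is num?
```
Trace:
  y=23, count=15, num=11
  y=15, count=11, num=23
  y=38, count=-4, num=23

Final answer: 23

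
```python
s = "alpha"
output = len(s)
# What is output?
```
Trace:
  s='alpha'
  s='alpha', output=5

Final answer: 5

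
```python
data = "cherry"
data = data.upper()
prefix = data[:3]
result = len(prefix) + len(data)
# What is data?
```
Trace:
  data='cherry'
  data='CHERRY'
  data='CHERRY', prefix='CHE'
  data='CHERRY', prefix='CHE', result=9

Final answer: 'CHERRY'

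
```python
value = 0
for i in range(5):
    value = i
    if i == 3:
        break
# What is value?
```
Trace:
  value=0
  value=0, i=0
  value=1, i=1
  value=2, i=2
  value=3, i=3

Final answer: 3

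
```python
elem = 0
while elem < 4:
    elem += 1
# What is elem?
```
Trace:
  elem=0
  elem=1
  elem=2
  elem=3
  elem=4

Final answer: 4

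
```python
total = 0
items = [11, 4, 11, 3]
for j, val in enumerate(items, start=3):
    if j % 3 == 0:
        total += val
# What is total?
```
Trace:
  total=0
  total=11, j=3, val=11
  total=11, j=4, val=4
  total=11, j=5, val=11
  total=14, j=6, val=3

Final answer: 14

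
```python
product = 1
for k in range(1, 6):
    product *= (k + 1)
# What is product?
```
Trace:
  product=1
  product=2, k=1
  product=6, k=2
  product=24, k=3
  product=120, k=4
  product=720, k=5

Final answer: 720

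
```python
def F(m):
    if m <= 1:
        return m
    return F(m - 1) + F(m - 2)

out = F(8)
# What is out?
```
Call trace (a repeated sub-call is expanded the first time; later identical calls just restate its return value):
F(m=8)
  F(m=7)
    F(m=6)
      F(m=5)
        F(m=4)
          F(m=3)
            F(m=2)
              F(m=1)
              -> return 1
              F(m=0)
              -> return 0
            -> return 1
            F(m=1)
            -> return 1
          -> return 2
          F(m=2) -> return 1  (same call as traced above)
        -> return 3
        F(m=3) -> return 2  (same call as traced above)
      -> return 5
      F(m=4) -> return 3  (same call as traced above)
    -> return 8
    F(m=5) -> return 5  (same call as traced above)
  -> return 13
  F(m=6) -> return 8  (same call as traced above)
-> return 21

Final answer: 21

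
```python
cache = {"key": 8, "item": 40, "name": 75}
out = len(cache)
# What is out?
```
Trace:
  cache={'key': 8, 'item': 40, 'name': 75}
  cache={'key': 8, 'item': 40, 'name': 75}, out=3

Final answer: 3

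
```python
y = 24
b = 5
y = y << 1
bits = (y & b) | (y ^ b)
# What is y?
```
Trace:
  y=24
  y=24, b=5
  y=48, b=5
  y=48, b=5, bits=53

Final answer: 48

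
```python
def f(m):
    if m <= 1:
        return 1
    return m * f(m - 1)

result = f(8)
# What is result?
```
Call trace:
f(m=8)
  f(m=7)
    f(m=6)
      f(m=5)
        f(m=4)
          f(m=3)
            f(m=2)
              f(m=1)
              -> return 1
            -> return 2
          -> return 6
        -> return 24
      -> return 120
    -> return 720
  -> return 5040
-> return 40320

Final answer: 40320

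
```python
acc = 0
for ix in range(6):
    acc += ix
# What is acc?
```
Trace:
  acc=0
  acc=0, ix=0
  acc=1, ix=1
  acc=3, ix=2
  acc=6, ix=3
  acc=10, ix=4
  acc=15, ix=5

Final answer: 15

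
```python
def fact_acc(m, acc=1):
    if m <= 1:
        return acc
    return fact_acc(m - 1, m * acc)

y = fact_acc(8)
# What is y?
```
Call trace:
fact_acc(m=8, acc=1)
  fact_acc(m=7, acc=8)
    fact_acc(m=6, acc=56)
      fact_acc(m=5, acc=336)
        fact_acc(m=4, acc=1680)
          fact_acc(m=3, acc=6720)
            fact_acc(m=2, acc=20160)
              fact_acc(m=1, acc=40320)
              -> return 40320
            -> return 40320
          -> return 40320
        -> return 40320
      -> return 40320
    -> return 40320
  -> return 40320
-> return 40320

Final answer: 40320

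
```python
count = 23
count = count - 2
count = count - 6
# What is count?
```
Trace:
  count=23
  count=21
  count=15

Final answer: 15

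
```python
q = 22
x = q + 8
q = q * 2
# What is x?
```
Trace:
  q=22
  q=22, x=30
  q=44, x=30

Final answer: 30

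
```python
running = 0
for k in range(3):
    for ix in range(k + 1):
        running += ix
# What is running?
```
Trace:
  running=0
  running=0, k=0, ix=0
  running=0, k=1, ix=0
  running=1, k=1, ix=1
  running=1, k=2, ix=0
  running=2, k=2, ix=1
  running=4, k=2, ix=2

Final answer: 4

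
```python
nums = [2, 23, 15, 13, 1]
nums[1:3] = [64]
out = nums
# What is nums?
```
Trace:
  nums=[2, 23, 15, 13, 1]
  nums=[2, 64, 13, 1]
  nums=[2, 64, 13, 1], out=[2, 64, 13, 1]

Final answer: [2, 64, 13, 1]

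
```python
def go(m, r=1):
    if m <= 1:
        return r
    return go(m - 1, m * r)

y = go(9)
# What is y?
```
Call trace:
go(m=9, r=1)
  go(m=8, r=9)
    go(m=7, r=72)
      go(m=6, r=504)
        go(m=5, r=3024)
          go(m=4, r=15120)
            go(m=3, r=60480)
              go(m=2, r=181440)
                go(m=1, r=362880)
                -> return 362880
              -> return 362880
            -> return 362880
          -> return 362880
        -> return 362880
      -> return 362880
    -> return 362880
  -> return 362880
-> return 362880

Final answer: 362880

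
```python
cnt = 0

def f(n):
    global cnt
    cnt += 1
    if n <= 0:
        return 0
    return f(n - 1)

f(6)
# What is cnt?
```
Call trace:
f(n=6)
  f(n=5)
    f(n=4)
      f(n=3)
        f(n=2)
          f(n=1)
            f(n=0)
            -> return 0
          -> return 0
        -> return 0
      -> return 0
    -> return 0
  -> return 0
-> return 0

cnt is incremented once per call. f is entered once for each n = 6, 5, 4, 3, 2, 1, 0 (the n <= 0 call returns without recursing), i.e. 6 + 1 calls.
cnt = 7

Final answer: 7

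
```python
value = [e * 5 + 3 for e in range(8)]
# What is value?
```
Trace:
  e=0
  e=1
  e=2
  e=3
  e=4
  e=5
  e=6
  e=7
  value=[3, 8, 13, 18, 23, 28, 33, 38]

Final answer: [3, 8, 13, 18, 23, 28, 33, 38]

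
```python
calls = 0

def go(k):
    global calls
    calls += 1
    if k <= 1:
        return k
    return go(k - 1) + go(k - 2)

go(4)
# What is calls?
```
Call trace (a repeated sub-call is expanded the first time; later identical calls just restate its return value):
go(k=4)
  go(k=3)
    go(k=2)
      go(k=1)
      -> return 1
      go(k=0)
      -> return 0
    -> return 1
    go(k=1)
    -> return 1
  -> return 2
  go(k=2) -> return 1  (same call as traced above)
-> return 3

calls is incremented once per call, so count the calls in each subtree. Let C(k) = number of calls made by go(k).
C(0) = C(1) = 1 (base case, no recursion); C(k) = 1 + C(k - 1) + C(k - 2) otherwise.
C(2) = 1 + C(1) + C(0) = 1 + 1 + 1 = 3
C(3) = 1 + C(2) + C(1) = 1 + 3 + 1 = 5
C(4) = 1 + C(3) + C(2) = 1 + 5 + 3 = 9
calls = C(4) = 9

Final answer: 9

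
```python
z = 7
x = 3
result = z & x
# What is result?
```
Trace:
  z=7
  z=7, x=3
  z=7, x=3, result=3

Final answer: 3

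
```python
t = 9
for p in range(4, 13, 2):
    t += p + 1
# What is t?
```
Trace:
  t=9
  t=14, p=4
  t=21, p=6
  t=30, p=8
  t=41, p=10
  t=54, p=12

Final answer: 54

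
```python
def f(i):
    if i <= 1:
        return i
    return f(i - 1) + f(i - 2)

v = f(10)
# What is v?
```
Call trace (a repeated sub-call is expanded the first time; later identical calls just restate its return value):
f(i=10)
  f(i=9)
    f(i=8)
      f(i=7)
        f(i=6)
          f(i=5)
            f(i=4)
              f(i=3)
                f(i=2)
                  f(i=1)
                  -> return 1
                  f(i=0)
                  -> return 0
                -> return 1
                f(i=1)
                -> return 1
              -> return 2
              f(i=2) -> return 1  (same call as traced above)
            -> return 3
            f(i=3) -> return 2  (same call as traced above)
          -> return 5
          f(i=4) -> return 3  (same call as traced above)
        -> return 8
        f(i=5) -> return 5  (same call as traced above)
      -> return 13
      f(i=6) -> return 8  (same call as traced above)
    -> return 21
    f(i=7) -> return 13  (same call as traced above)
  -> return 34
  f(i=8) -> return 21  (same call as traced above)
-> return 55

Final answer: 55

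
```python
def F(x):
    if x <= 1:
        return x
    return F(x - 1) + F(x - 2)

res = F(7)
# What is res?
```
Call trace (a repeated sub-call is expanded the first time; later identical calls just restate its return value):
F(x=7)
  F(x=6)
    F(x=5)
      F(x=4)
        F(x=3)
          F(x=2)
            F(x=1)
            -> return 1
            F(x=0)
            -> return 0
          -> return 1
          F(x=1)
          -> return 1
        -> return 2
        F(x=2) -> return 1  (same call as traced above)
      -> return 3
      F(x=3) -> return 2  (same call as traced above)
    -> return 5
    F(x=4) -> return 3  (same call as traced above)
  -> return 8
  F(x=5) -> return 5  (same call as traced above)
-> return 13

Final answer: 13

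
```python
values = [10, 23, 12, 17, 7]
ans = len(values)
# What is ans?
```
Trace:
  values=[10, 23, 12, 17, 7]
  values=[10, 23, 12, 17, 7], ans=5

Final answer: 5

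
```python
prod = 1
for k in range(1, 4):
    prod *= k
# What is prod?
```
Trace:
  prod=1
  prod=1, k=1
  prod=2, k=2
  prod=6, k=3

Final answer: 6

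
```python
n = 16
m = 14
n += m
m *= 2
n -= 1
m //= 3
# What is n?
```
Trace:
  n=16
  n=16, m=14
  n=30, m=14
  n=30, m=28
  n=29, m=28
  n=29, m=9

Final answer: 29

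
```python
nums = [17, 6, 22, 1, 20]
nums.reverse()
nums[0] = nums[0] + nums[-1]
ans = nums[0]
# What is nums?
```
Trace:
  nums=[17, 6, 22, 1, 20]
  nums=[20, 1, 22, 6, 17]
  nums=[37, 1, 22, 6, 17]
  nums=[37, 1, 22, 6, 17], ans=37

Final answer: [37, 1, 22, 6, 17]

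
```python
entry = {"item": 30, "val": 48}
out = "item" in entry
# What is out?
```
Trace:
  entry={'item': 30, 'val': 48}
  entry={'item': 30, 'val': 48}, out=True

Final answer: True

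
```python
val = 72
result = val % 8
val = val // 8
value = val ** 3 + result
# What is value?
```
Trace:
  val=72
  val=72, result=0
  val=9, result=0
  val=9, result=0, value=729

Final answer: 729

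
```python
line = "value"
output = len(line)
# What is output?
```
Trace:
  line='value'
  line='value', output=5

Final answer: 5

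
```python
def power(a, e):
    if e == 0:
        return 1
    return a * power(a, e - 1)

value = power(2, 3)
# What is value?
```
Call trace:
power(a=2, e=3)
  power(a=2, e=2)
    power(a=2, e=1)
      power(a=2, e=0)
      -> return 1
    -> return 2
  -> return 4
-> return 8

Final answer: 8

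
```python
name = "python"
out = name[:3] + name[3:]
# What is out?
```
Trace:
  name='python'
  name='python', out='python'

Final answer: 'python'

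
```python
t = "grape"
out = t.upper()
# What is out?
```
Trace:
  t='grape'
  t='grape', out='GRAPE'

Final answer: 'GRAPE'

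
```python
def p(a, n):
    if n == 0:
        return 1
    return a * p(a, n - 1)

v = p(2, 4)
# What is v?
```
Call trace:
p(a=2, n=4)
  p(a=2, n=3)
    p(a=2, n=2)
      p(a=2, n=1)
        p(a=2, n=0)
        -> return 1
      -> return 2
    -> return 4
  -> return 8
-> return 16

Final answer: 16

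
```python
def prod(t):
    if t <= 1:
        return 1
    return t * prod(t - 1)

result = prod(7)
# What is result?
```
Call trace:
prod(t=7)
  prod(t=6)
    prod(t=5)
      prod(t=4)
        prod(t=3)
          prod(t=2)
            prod(t=1)
            -> return 1
          -> return 2
        -> return 6
      -> return 24
    -> return 120
  -> return 720
-> return 5040

Final answer: 5040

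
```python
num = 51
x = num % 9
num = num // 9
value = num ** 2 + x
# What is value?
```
Trace:
  num=51
  num=51, x=6
  num=5, x=6
  num=5, x=6, value=31

Final answer: 31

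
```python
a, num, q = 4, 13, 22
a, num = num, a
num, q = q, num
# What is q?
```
Trace:
  a=4, num=13, q=22
  a=13, num=4, q=22
  a=13, num=22, q=4

Final answer: 4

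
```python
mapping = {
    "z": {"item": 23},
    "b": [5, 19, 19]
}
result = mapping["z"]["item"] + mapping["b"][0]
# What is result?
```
Trace:
  mapping={'z': {'item': 23}, 'b': [5, 19, 19]}
  mapping={'z': {'item': 23}, 'b': [5, 19, 19]}, result=28

Final answer: 28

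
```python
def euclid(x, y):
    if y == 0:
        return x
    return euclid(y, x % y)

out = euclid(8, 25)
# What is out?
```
Call trace:
euclid(x=8, y=25)
  euclid(x=25, y=8)
    euclid(x=8, y=1)
      euclid(x=1, y=0)
      -> return 1
    -> return 1
  -> return 1
-> return 1

Final answer: 1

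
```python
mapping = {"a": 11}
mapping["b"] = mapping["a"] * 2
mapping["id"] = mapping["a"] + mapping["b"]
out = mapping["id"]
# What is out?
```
Trace:
  mapping={'a': 11}
  mapping={'a': 11, 'b': 22}
  mapping={'a': 11, 'b': 22, 'id': 33}
  mapping={'a': 11, 'b': 22, 'id': 33}, out=33

Final answer: 33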